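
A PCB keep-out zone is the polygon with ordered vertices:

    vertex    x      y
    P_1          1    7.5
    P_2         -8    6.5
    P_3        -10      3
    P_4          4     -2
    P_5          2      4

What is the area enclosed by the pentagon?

Cross-terms: 66.5, 41, 8, 20, 11  ⇒  Σ = 146.5
Area = |Σ|/2 = 73.25.

73.25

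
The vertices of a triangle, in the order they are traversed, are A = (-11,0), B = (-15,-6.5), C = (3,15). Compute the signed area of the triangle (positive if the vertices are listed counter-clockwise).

15.5

Apply the surveyor's formula: 2A = Σ (x_i·y_{i+1} − x_{i+1}·y_i), indices taken mod 3.
Σ = (71.5) + (-205.5) + (165) = 31
Signed area = Σ/2 = 15.5 (positive ⇒ counter-clockwise traversal).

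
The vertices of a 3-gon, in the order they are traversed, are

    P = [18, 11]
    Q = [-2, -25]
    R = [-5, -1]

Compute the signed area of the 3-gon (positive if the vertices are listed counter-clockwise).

-294

Σ = (-428) + (-123) + (-37) = -588
Signed area = Σ/2 = -294 (negative ⇒ clockwise traversal).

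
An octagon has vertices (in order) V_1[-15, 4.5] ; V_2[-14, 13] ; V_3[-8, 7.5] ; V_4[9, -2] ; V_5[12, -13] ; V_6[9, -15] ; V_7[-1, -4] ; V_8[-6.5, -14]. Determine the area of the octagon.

V_1→V_2: (-15)(13) − (-14)(4.5) = -132
V_2→V_3: (-14)(7.5) − (-8)(13) = -1
V_3→V_4: (-8)(-2) − (9)(7.5) = -51.5
V_4→V_5: (9)(-13) − (12)(-2) = -93
V_5→V_6: (12)(-15) − (9)(-13) = -63
V_6→V_7: (9)(-4) − (-1)(-15) = -51
V_7→V_8: (-1)(-14) − (-6.5)(-4) = -12
V_8→V_1: (-6.5)(4.5) − (-15)(-14) = -239.25
Σ = -642.75
Area = |Σ|/2 = 321.375.

321.375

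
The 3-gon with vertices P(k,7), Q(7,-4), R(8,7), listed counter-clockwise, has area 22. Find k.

The doubled signed area Σ (x_i y_{i+1} − x_{i+1} y_i) is linear in k.
With k=0 it equals 88; the coefficient of k is -11 (from the two edges through P).
So -11·k + 88 = 2·22 = 44 ⇒ k = 4.

4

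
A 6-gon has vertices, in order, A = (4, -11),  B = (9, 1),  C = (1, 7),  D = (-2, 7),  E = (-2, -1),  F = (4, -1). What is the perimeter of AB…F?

50

|AB| = √((5)² + (12)²) = √169 = 13
|BC| = √((-8)² + (6)²) = √100 = 10
|CD| = √((-3)² + (0)²) = √9 = 3
|DE| = √((0)² + (-8)²) = √64 = 8
|EF| = √((6)² + (0)²) = √36 = 6
|FA| = √((0)² + (-10)²) = √100 = 10
Perimeter = 13 + 10 + 3 + 8 + 6 + 10 = 50.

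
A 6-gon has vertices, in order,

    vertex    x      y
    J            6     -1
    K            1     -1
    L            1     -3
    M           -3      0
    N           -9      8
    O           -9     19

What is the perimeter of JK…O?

|JK| = √((-5)² + (0)²) = √25 = 5
|KL| = √((0)² + (-2)²) = √4 = 2
|LM| = √((-4)² + (3)²) = √25 = 5
|MN| = √((-6)² + (8)²) = √100 = 10
|NO| = √((0)² + (11)²) = √121 = 11
|OJ| = √((15)² + (-20)²) = √625 = 25
Perimeter = 5 + 2 + 5 + 10 + 11 + 25 = 58.

58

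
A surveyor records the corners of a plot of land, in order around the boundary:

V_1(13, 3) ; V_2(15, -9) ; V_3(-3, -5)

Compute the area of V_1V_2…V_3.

Apply the surveyor's formula: 2A = Σ (x_i·y_{i+1} − x_{i+1}·y_i), indices taken mod 3.
Σ = (-162) + (-102) + (56) = -208
Area = |Σ|/2 = 104.

104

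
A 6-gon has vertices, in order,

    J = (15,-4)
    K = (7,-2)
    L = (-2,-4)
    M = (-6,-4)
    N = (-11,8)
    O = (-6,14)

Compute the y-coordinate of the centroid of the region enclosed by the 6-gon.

Apply Gauss's area formula. First the cross-terms c_i = x_i·y_{i+1} − x_{i+1}·y_i:
  -2, -32, -16, -92, -106, -186  ⇒  2A = -434, A = -217.
Then Σ (y_i + y_{i+1})·c_i = -4228, so ȳ = -4228 / (6·(-217)) = 302/93.

302/93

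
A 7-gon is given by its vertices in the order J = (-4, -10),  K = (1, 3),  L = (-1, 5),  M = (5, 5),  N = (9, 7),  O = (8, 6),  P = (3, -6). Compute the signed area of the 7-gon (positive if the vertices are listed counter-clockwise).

Apply the shoelace formula: 2A = Σ (x_i·y_{i+1} − x_{i+1}·y_i), indices taken mod 7.
Σ = (-2) + (8) + (-30) + (-10) + (-2) + (-66) + (-54) = -156
Signed area = Σ/2 = -78 (negative ⇒ clockwise traversal).

-78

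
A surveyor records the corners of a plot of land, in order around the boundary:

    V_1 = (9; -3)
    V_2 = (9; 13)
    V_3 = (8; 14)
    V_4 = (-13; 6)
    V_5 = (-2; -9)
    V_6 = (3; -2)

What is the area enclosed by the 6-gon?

282.5

Apply Gauss's area formula: 2A = Σ (x_i·y_{i+1} − x_{i+1}·y_i), indices taken mod 6.
Σ = (144) + (22) + (230) + (129) + (31) + (9) = 565
Area = |Σ|/2 = 282.5.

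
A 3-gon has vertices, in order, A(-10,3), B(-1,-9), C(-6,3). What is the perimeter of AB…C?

|AB| = √((9)² + (-12)²) = √225 = 15
|BC| = √((-5)² + (12)²) = √169 = 13
|CA| = √((-4)² + (0)²) = √16 = 4
Perimeter = 15 + 13 + 4 = 32.

32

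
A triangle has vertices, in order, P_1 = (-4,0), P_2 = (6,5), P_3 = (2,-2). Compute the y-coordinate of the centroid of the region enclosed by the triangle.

Apply the shoelace (surveyor's) formula. First the cross-terms c_i = x_i·y_{i+1} − x_{i+1}·y_i:
  -20, -22, -8  ⇒  2A = -50, A = -25.
Then Σ (y_i + y_{i+1})·c_i = -150, so ȳ = -150 / (6·(-25)) = 1.

1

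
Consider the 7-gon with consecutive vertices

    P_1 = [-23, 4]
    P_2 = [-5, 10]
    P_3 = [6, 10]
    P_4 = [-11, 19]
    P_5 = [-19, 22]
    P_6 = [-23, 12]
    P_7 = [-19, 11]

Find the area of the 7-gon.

Apply Gauss's area formula: 2A = Σ (x_i·y_{i+1} − x_{i+1}·y_i), indices taken mod 7.
P_1→P_2: (-23)(10) − (-5)(4) = -210
P_2→P_3: (-5)(10) − (6)(10) = -110
P_3→P_4: (6)(19) − (-11)(10) = 224
P_4→P_5: (-11)(22) − (-19)(19) = 119
P_5→P_6: (-19)(12) − (-23)(22) = 278
P_6→P_7: (-23)(11) − (-19)(12) = -25
P_7→P_1: (-19)(4) − (-23)(11) = 177
Σ = 453
Area = |Σ|/2 = 226.5.

226.5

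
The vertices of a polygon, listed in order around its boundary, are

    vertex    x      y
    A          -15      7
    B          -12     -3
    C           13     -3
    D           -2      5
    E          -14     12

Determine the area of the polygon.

195.5

Apply the shoelace (surveyor's) formula: 2A = Σ (x_i·y_{i+1} − x_{i+1}·y_i), indices taken mod 5.
Σ = (129) + (75) + (59) + (46) + (82) = 391
Area = |Σ|/2 = 195.5.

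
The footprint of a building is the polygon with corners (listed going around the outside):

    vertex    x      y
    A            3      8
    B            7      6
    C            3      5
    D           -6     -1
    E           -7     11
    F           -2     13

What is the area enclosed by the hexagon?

95.5

Apply the surveyor's formula: 2A = Σ (x_i·y_{i+1} − x_{i+1}·y_i), indices taken mod 6.
Σ = (-38) + (17) + (27) + (-73) + (-69) + (-55) = -191
Area = |Σ|/2 = 95.5.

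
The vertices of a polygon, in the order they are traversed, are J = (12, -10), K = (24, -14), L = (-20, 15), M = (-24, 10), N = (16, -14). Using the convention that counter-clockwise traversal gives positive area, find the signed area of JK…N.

Σ = (72) + (80) + (160) + (176) + (8) = 496
Signed area = Σ/2 = 248 (positive ⇒ counter-clockwise traversal).

248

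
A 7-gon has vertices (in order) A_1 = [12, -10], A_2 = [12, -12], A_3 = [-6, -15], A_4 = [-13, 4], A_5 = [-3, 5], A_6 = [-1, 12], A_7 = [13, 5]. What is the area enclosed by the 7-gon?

465

Apply the shoelace (surveyor's) formula: 2A = Σ (x_i·y_{i+1} − x_{i+1}·y_i), indices taken mod 7.
Σ = (-24) + (-252) + (-219) + (-53) + (-31) + (-161) + (-190) = -930
Area = |Σ|/2 = 465.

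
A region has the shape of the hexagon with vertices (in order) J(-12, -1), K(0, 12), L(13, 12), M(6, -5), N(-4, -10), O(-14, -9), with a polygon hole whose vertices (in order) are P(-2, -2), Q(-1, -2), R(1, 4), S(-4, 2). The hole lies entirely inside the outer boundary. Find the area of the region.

342.5

Outer boundary:
Apply Gauss's area formula: 2A = Σ (x_i·y_{i+1} − x_{i+1}·y_i), indices taken mod 6.
Σ = (-144) + (-156) + (-137) + (-80) + (-104) + (-94) = -715
Area = |Σ|/2 = 357.5.
Hole:
P→Q: (-2)(-2) − (-1)(-2) = 2
Q→R: (-1)(4) − (1)(-2) = -2
R→S: (1)(2) − (-4)(4) = 18
S→P: (-4)(-2) − (-2)(2) = 12
Σ = 30
Area = |Σ|/2 = 15.
Net area = 357.5 − 15 = 342.5.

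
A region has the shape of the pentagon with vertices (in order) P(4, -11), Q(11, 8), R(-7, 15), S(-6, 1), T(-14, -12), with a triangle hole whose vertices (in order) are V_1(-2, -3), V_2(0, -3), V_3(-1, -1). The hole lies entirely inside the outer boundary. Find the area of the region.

Outer boundary:
Apply the shoelace formula: 2A = Σ (x_i·y_{i+1} − x_{i+1}·y_i), indices taken mod 5.
Σ = (153) + (221) + (83) + (86) + (202) = 745
Area = |Σ|/2 = 372.5.
Hole:
Apply the shoelace (surveyor's) formula: 2A = Σ (x_i·y_{i+1} − x_{i+1}·y_i), indices taken mod 3.
Σ = (6) + (-3) + (1) = 4
Area = |Σ|/2 = 2.
Net area = 372.5 − 2 = 370.5.

370.5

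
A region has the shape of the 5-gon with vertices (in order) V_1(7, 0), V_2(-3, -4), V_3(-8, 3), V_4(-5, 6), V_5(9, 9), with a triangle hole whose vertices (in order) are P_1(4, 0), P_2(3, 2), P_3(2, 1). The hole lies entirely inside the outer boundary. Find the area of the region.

130.5

Outer boundary:
Σ = (-28) + (-41) + (-33) + (-99) + (-63) = -264
Area = |Σ|/2 = 132.
Hole:
Apply Gauss's area formula: 2A = Σ (x_i·y_{i+1} − x_{i+1}·y_i), indices taken mod 3.
Cross-terms: 8, -1, -4  ⇒  Σ = 3
Area = |Σ|/2 = 1.5.
Net area = 132 − 1.5 = 130.5.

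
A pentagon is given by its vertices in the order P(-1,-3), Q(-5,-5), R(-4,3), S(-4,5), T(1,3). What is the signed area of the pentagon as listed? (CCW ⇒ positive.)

Apply the shoelace formula: 2A = Σ (x_i·y_{i+1} − x_{i+1}·y_i), indices taken mod 5.
P→Q: (-1)(-5) − (-5)(-3) = -10
Q→R: (-5)(3) − (-4)(-5) = -35
R→S: (-4)(5) − (-4)(3) = -8
S→T: (-4)(3) − (1)(5) = -17
T→P: (1)(-3) − (-1)(3) = 0
Σ = -70
Signed area = Σ/2 = -35 (negative ⇒ clockwise traversal).

-35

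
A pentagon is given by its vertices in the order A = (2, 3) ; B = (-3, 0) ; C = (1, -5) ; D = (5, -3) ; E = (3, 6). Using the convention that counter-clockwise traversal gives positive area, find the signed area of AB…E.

41

Apply Gauss's area formula: 2A = Σ (x_i·y_{i+1} − x_{i+1}·y_i), indices taken mod 5.
A→B: (2)(0) − (-3)(3) = 9
B→C: (-3)(-5) − (1)(0) = 15
C→D: (1)(-3) − (5)(-5) = 22
D→E: (5)(6) − (3)(-3) = 39
E→A: (3)(3) − (2)(6) = -3
Σ = 82
Signed area = Σ/2 = 41 (positive ⇒ counter-clockwise traversal).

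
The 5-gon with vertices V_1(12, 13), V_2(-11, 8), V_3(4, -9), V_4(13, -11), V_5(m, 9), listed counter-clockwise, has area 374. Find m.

The doubled signed area Σ (x_i y_{i+1} − x_{i+1} y_i) is linear in m.
With m=0 it equals 388; the coefficient of m is 24 (from the two edges through V_5).
So 24·m + 388 = 2·374 = 748 ⇒ m = 15.

15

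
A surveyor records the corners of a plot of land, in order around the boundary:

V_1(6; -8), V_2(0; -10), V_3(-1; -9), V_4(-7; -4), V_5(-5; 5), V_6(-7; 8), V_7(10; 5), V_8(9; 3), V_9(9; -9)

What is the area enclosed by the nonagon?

Cross-terms: -60, -10, -59, -55, -5, -115, -15, -108, -18  ⇒  Σ = -445
Area = |Σ|/2 = 222.5.

222.5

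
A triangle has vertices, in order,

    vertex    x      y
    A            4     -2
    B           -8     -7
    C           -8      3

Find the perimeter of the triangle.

36

|AB| = √((-12)² + (-5)²) = √169 = 13
|BC| = √((0)² + (10)²) = √100 = 10
|CA| = √((12)² + (-5)²) = √169 = 13
Perimeter = 13 + 10 + 13 = 36.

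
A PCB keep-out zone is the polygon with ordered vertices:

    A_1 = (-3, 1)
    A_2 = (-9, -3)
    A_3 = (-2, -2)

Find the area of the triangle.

11

Apply the surveyor's formula: 2A = Σ (x_i·y_{i+1} − x_{i+1}·y_i), indices taken mod 3.
A_1→A_2: (-3)(-3) − (-9)(1) = 18
A_2→A_3: (-9)(-2) − (-2)(-3) = 12
A_3→A_1: (-2)(1) − (-3)(-2) = -8
Σ = 22
Area = |Σ|/2 = 11.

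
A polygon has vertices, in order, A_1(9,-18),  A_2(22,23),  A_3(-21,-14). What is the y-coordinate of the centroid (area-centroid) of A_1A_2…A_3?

-3

Apply the shoelace formula. First the cross-terms c_i = x_i·y_{i+1} − x_{i+1}·y_i:
  603, 175, 504  ⇒  2A = 1282, A = 641.
Then Σ (y_i + y_{i+1})·c_i = -11538, so ȳ = -11538 / (6·641) = -3.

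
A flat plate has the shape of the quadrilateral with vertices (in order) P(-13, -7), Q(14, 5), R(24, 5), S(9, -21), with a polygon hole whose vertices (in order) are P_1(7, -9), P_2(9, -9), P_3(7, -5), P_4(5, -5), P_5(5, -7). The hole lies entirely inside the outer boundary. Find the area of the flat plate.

441

Outer boundary:
Cross-terms: 33, -50, -549, -336  ⇒  Σ = -902
Area = |Σ|/2 = 451.
Hole:
Apply the shoelace (surveyor's) formula: 2A = Σ (x_i·y_{i+1} − x_{i+1}·y_i), indices taken mod 5.
Cross-terms: 18, 18, -10, -10, 4  ⇒  Σ = 20
Area = |Σ|/2 = 10.
Net area = 451 − 10 = 441.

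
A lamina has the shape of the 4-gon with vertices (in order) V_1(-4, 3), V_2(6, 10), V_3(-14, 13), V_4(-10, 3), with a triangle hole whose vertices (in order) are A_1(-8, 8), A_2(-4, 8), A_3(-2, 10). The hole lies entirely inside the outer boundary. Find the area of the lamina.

111

Outer boundary:
Apply Gauss's area formula: 2A = Σ (x_i·y_{i+1} − x_{i+1}·y_i), indices taken mod 4.
Cross-terms: -58, 218, 88, -18  ⇒  Σ = 230
Area = |Σ|/2 = 115.
Hole:
Σ = (-32) + (-24) + (64) = 8
Area = |Σ|/2 = 4.
Net area = 115 − 4 = 111.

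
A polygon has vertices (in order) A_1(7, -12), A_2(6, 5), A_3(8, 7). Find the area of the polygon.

Apply Gauss's area formula: 2A = Σ (x_i·y_{i+1} − x_{i+1}·y_i), indices taken mod 3.
A_1→A_2: (7)(5) − (6)(-12) = 107
A_2→A_3: (6)(7) − (8)(5) = 2
A_3→A_1: (8)(-12) − (7)(7) = -145
Σ = -36
Area = |Σ|/2 = 18.

18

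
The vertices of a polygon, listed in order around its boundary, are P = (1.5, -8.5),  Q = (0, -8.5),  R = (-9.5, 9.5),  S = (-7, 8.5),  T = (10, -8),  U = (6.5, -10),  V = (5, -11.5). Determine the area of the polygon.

Apply Gauss's area formula: 2A = Σ (x_i·y_{i+1} − x_{i+1}·y_i), indices taken mod 7.
Cross-terms: -12.75, -80.75, -14.25, -29, -48, -24.75, -25.25  ⇒  Σ = -234.75
Area = |Σ|/2 = 117.375.

117.375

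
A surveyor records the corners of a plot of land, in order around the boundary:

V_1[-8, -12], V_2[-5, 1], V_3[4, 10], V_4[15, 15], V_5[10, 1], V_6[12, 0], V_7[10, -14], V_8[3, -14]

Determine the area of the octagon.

Apply the surveyor's formula: 2A = Σ (x_i·y_{i+1} − x_{i+1}·y_i), indices taken mod 8.
V_1→V_2: (-8)(1) − (-5)(-12) = -68
V_2→V_3: (-5)(10) − (4)(1) = -54
V_3→V_4: (4)(15) − (15)(10) = -90
V_4→V_5: (15)(1) − (10)(15) = -135
V_5→V_6: (10)(0) − (12)(1) = -12
V_6→V_7: (12)(-14) − (10)(0) = -168
V_7→V_8: (10)(-14) − (3)(-14) = -98
V_8→V_1: (3)(-12) − (-8)(-14) = -148
Σ = -773
Area = |Σ|/2 = 386.5.

386.5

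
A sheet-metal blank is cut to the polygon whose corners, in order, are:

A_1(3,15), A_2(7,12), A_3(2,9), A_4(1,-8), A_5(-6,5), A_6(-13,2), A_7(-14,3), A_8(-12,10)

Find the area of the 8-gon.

A_1→A_2: (3)(12) − (7)(15) = -69
A_2→A_3: (7)(9) − (2)(12) = 39
A_3→A_4: (2)(-8) − (1)(9) = -25
A_4→A_5: (1)(5) − (-6)(-8) = -43
A_5→A_6: (-6)(2) − (-13)(5) = 53
A_6→A_7: (-13)(3) − (-14)(2) = -11
A_7→A_8: (-14)(10) − (-12)(3) = -104
A_8→A_1: (-12)(15) − (3)(10) = -210
Σ = -370
Area = |Σ|/2 = 185.

185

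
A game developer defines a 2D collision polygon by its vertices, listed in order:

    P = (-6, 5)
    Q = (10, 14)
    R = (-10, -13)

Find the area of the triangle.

Apply the shoelace (surveyor's) formula: 2A = Σ (x_i·y_{i+1} − x_{i+1}·y_i), indices taken mod 3.
Σ = (-134) + (10) + (-128) = -252
Area = |Σ|/2 = 126.

126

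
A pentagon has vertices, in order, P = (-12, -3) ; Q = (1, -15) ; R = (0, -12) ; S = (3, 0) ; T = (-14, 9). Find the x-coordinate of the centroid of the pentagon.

-1019/192

Apply the surveyor's formula. First the cross-terms c_i = x_i·y_{i+1} − x_{i+1}·y_i:
  183, -12, 36, 27, 150  ⇒  2A = 384, A = 192.
Then Σ (x_i + x_{i+1})·c_i = -6114, so x̄ = -6114 / (6·192) = -1019/192.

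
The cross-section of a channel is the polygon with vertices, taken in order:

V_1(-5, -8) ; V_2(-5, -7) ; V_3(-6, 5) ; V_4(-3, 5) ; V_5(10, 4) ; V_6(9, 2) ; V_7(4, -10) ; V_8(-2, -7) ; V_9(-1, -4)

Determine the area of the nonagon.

161

Apply the shoelace (surveyor's) formula: 2A = Σ (x_i·y_{i+1} − x_{i+1}·y_i), indices taken mod 9.
Σ = (-5) + (-67) + (-15) + (-62) + (-16) + (-98) + (-48) + (1) + (-12) = -322
Area = |Σ|/2 = 161.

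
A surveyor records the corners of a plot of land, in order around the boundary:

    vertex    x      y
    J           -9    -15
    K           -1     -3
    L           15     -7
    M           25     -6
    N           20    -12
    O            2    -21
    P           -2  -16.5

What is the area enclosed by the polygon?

Apply the surveyor's formula: 2A = Σ (x_i·y_{i+1} − x_{i+1}·y_i), indices taken mod 7.
J→K: (-9)(-3) − (-1)(-15) = 12
K→L: (-1)(-7) − (15)(-3) = 52
L→M: (15)(-6) − (25)(-7) = 85
M→N: (25)(-12) − (20)(-6) = -180
N→O: (20)(-21) − (2)(-12) = -396
O→P: (2)(-16.5) − (-2)(-21) = -75
P→J: (-2)(-15) − (-9)(-16.5) = -118.5
Σ = -620.5
Area = |Σ|/2 = 310.25.

310.25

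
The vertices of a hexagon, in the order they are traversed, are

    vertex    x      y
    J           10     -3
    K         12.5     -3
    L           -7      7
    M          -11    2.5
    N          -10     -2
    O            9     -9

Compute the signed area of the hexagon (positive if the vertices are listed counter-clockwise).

Apply Gauss's area formula: 2A = Σ (x_i·y_{i+1} − x_{i+1}·y_i), indices taken mod 6.
Σ = (7.5) + (66.5) + (59.5) + (47) + (108) + (63) = 351.5
Signed area = Σ/2 = 175.75 (positive ⇒ counter-clockwise traversal).

175.75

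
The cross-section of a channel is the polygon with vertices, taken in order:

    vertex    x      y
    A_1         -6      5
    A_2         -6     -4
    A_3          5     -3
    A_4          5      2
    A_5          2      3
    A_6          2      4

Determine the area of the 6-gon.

82

Apply the shoelace (surveyor's) formula: 2A = Σ (x_i·y_{i+1} − x_{i+1}·y_i), indices taken mod 6.
A_1→A_2: (-6)(-4) − (-6)(5) = 54
A_2→A_3: (-6)(-3) − (5)(-4) = 38
A_3→A_4: (5)(2) − (5)(-3) = 25
A_4→A_5: (5)(3) − (2)(2) = 11
A_5→A_6: (2)(4) − (2)(3) = 2
A_6→A_1: (2)(5) − (-6)(4) = 34
Σ = 164
Area = |Σ|/2 = 82.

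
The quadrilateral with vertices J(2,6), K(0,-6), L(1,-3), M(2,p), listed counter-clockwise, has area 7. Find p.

The doubled signed area Σ (x_i y_{i+1} − x_{i+1} y_i) is linear in p.
With p=0 it equals 12; the coefficient of p is -1 (from the two edges through M).
So -1·p + 12 = 2·7 = 14 ⇒ p = -2.

-2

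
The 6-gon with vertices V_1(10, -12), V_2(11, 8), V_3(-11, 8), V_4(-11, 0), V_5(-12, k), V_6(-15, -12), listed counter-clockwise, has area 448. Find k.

The doubled signed area Σ (x_i y_{i+1} − x_{i+1} y_i) is linear in k.
With k=0 it equals 920; the coefficient of k is 4 (from the two edges through V_5).
So 4·k + 920 = 2·448 = 896 ⇒ k = -6.

-6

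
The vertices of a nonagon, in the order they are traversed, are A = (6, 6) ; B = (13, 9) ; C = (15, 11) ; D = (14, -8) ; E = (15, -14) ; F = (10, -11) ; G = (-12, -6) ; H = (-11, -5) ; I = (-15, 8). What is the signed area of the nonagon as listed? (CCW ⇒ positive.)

Apply the shoelace formula: 2A = Σ (x_i·y_{i+1} − x_{i+1}·y_i), indices taken mod 9.
Σ = (-24) + (8) + (-274) + (-76) + (-25) + (-192) + (-6) + (-163) + (-138) = -890
Signed area = Σ/2 = -445 (negative ⇒ clockwise traversal).

-445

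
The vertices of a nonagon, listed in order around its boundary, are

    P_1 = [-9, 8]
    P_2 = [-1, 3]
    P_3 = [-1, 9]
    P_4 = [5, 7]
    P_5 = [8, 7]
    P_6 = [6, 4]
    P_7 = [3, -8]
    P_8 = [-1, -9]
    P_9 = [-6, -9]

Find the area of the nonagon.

Apply Gauss's area formula: 2A = Σ (x_i·y_{i+1} − x_{i+1}·y_i), indices taken mod 9.
Σ = (-19) + (-6) + (-52) + (-21) + (-10) + (-60) + (-35) + (-45) + (-129) = -377
Area = |Σ|/2 = 188.5.

188.5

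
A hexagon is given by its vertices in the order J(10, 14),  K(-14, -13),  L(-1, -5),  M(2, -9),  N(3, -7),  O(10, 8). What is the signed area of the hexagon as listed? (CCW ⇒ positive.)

Σ = (66) + (57) + (19) + (13) + (94) + (60) = 309
Signed area = Σ/2 = 154.5 (positive ⇒ counter-clockwise traversal).

154.5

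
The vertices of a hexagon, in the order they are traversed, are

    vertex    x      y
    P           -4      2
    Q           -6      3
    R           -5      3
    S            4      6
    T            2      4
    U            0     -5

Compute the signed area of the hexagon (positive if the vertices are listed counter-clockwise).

-35.5

Apply Gauss's area formula: 2A = Σ (x_i·y_{i+1} − x_{i+1}·y_i), indices taken mod 6.
Cross-terms: 0, -3, -42, 4, -10, -20  ⇒  Σ = -71
Signed area = Σ/2 = -35.5 (negative ⇒ clockwise traversal).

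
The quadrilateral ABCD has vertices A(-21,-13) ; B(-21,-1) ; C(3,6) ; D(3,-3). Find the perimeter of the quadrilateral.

|AB| = √((0)² + (12)²) = √144 = 12
|BC| = √((24)² + (7)²) = √625 = 25
|CD| = √((0)² + (-9)²) = √81 = 9
|DA| = √((-24)² + (-10)²) = √676 = 26
Perimeter = 12 + 25 + 9 + 26 = 72.

72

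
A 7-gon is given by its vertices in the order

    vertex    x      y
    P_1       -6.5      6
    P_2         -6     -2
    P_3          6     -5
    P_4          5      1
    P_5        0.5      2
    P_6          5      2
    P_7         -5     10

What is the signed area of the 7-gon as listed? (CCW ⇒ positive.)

Apply the shoelace (surveyor's) formula: 2A = Σ (x_i·y_{i+1} − x_{i+1}·y_i), indices taken mod 7.
Cross-terms: 49, 42, 31, 9.5, -9, 60, 35  ⇒  Σ = 217.5
Signed area = Σ/2 = 108.75 (positive ⇒ counter-clockwise traversal).

108.75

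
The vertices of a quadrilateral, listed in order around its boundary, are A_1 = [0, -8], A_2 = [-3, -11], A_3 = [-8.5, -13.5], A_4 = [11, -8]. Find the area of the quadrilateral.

25.75

Apply the shoelace formula: 2A = Σ (x_i·y_{i+1} − x_{i+1}·y_i), indices taken mod 4.
Σ = (-24) + (-53) + (216.5) + (-88) = 51.5
Area = |Σ|/2 = 25.75.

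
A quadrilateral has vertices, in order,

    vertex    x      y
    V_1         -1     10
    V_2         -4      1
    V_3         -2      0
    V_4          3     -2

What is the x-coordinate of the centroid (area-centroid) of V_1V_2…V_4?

-49/73

Apply the shoelace formula. First the cross-terms c_i = x_i·y_{i+1} − x_{i+1}·y_i:
  39, 2, 4, 28  ⇒  2A = 73, A = 36.5.
Then Σ (x_i + x_{i+1})·c_i = -147, so x̄ = -147 / (6·36.5) = -49/73.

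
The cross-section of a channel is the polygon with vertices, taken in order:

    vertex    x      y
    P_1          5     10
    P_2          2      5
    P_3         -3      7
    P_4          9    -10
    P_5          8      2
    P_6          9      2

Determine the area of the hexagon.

88.5

Apply the shoelace (surveyor's) formula: 2A = Σ (x_i·y_{i+1} − x_{i+1}·y_i), indices taken mod 6.
Σ = (5) + (29) + (-33) + (98) + (-2) + (80) = 177
Area = |Σ|/2 = 88.5.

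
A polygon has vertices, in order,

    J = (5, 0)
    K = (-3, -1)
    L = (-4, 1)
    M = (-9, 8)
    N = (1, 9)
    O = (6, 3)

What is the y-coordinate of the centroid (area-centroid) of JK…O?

Apply the surveyor's formula. First the cross-terms c_i = x_i·y_{i+1} − x_{i+1}·y_i:
  -5, -7, -23, -89, -51, -15  ⇒  2A = -190, A = -95.
Then Σ (y_i + y_{i+1})·c_i = -2372, so ȳ = -2372 / (6·(-95)) = 1186/285.

1186/285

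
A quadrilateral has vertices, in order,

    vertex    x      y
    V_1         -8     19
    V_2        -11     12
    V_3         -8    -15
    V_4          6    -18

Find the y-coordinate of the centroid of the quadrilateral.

Apply the shoelace (surveyor's) formula. First the cross-terms c_i = x_i·y_{i+1} − x_{i+1}·y_i:
  113, 261, 234, -30  ⇒  2A = 578, A = 289.
Then Σ (y_i + y_{i+1})·c_i = -5032, so ȳ = -5032 / (6·289) = -148/51.

-148/51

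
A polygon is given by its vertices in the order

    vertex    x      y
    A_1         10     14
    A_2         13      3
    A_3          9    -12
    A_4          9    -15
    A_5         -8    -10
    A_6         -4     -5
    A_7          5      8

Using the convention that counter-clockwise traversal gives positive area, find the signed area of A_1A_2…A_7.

-294.5

Apply the shoelace (surveyor's) formula: 2A = Σ (x_i·y_{i+1} − x_{i+1}·y_i), indices taken mod 7.
A_1→A_2: (10)(3) − (13)(14) = -152
A_2→A_3: (13)(-12) − (9)(3) = -183
A_3→A_4: (9)(-15) − (9)(-12) = -27
A_4→A_5: (9)(-10) − (-8)(-15) = -210
A_5→A_6: (-8)(-5) − (-4)(-10) = 0
A_6→A_7: (-4)(8) − (5)(-5) = -7
A_7→A_1: (5)(14) − (10)(8) = -10
Σ = -589
Signed area = Σ/2 = -294.5 (negative ⇒ clockwise traversal).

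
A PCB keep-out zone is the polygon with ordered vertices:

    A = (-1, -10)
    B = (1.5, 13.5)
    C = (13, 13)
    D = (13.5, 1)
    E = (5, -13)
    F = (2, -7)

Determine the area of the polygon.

266.75

Apply the surveyor's formula: 2A = Σ (x_i·y_{i+1} − x_{i+1}·y_i), indices taken mod 6.
A→B: (-1)(13.5) − (1.5)(-10) = 1.5
B→C: (1.5)(13) − (13)(13.5) = -156
C→D: (13)(1) − (13.5)(13) = -162.5
D→E: (13.5)(-13) − (5)(1) = -180.5
E→F: (5)(-7) − (2)(-13) = -9
F→A: (2)(-10) − (-1)(-7) = -27
Σ = -533.5
Area = |Σ|/2 = 266.75.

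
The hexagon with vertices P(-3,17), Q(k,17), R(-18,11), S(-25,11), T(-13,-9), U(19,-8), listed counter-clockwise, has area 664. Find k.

Write out the shoelace sum; only the two edges meeting at Q involve k:
2·Area = [((-3)·17 − k·17) + (k·11 − (-18)·17)] + 1019
       = -6·k + 1274 = 1328
⇒ k = -9.

-9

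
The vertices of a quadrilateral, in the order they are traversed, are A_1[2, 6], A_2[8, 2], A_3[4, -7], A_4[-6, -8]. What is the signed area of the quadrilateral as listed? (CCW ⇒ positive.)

-101

Apply the shoelace formula: 2A = Σ (x_i·y_{i+1} − x_{i+1}·y_i), indices taken mod 4.
Σ = (-44) + (-64) + (-74) + (-20) = -202
Signed area = Σ/2 = -101 (negative ⇒ clockwise traversal).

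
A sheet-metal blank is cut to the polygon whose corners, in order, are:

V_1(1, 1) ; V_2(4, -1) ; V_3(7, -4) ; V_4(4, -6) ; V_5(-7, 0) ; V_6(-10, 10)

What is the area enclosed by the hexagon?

86

Cross-terms: -5, -9, -26, -42, -70, -20  ⇒  Σ = -172
Area = |Σ|/2 = 86.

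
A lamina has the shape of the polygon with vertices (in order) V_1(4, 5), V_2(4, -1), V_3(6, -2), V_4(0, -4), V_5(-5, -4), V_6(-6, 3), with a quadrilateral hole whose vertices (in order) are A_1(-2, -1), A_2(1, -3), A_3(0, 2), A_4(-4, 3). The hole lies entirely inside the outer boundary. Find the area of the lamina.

Outer boundary:
Σ = (-24) + (-2) + (-24) + (-20) + (-39) + (-42) = -151
Area = |Σ|/2 = 75.5.
Hole:
Σ = (7) + (2) + (8) + (10) = 27
Area = |Σ|/2 = 13.5.
Net area = 75.5 − 13.5 = 62.

62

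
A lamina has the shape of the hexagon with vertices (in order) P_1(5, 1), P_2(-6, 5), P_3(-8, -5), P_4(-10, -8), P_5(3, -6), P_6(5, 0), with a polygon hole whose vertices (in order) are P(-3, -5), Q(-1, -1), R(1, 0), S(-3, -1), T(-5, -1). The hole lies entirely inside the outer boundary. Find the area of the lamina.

108

Outer boundary:
Cross-terms: 31, 70, 14, 84, 30, 5  ⇒  Σ = 234
Area = |Σ|/2 = 117.
Hole:
Cross-terms: -2, 1, -1, -2, 22  ⇒  Σ = 18
Area = |Σ|/2 = 9.
Net area = 117 − 9 = 108.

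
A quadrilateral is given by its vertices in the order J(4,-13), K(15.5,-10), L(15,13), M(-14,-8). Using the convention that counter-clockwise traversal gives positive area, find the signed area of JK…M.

Apply the shoelace formula: 2A = Σ (x_i·y_{i+1} − x_{i+1}·y_i), indices taken mod 4.
Cross-terms: 161.5, 351.5, 62, 214  ⇒  Σ = 789
Signed area = Σ/2 = 394.5 (positive ⇒ counter-clockwise traversal).

394.5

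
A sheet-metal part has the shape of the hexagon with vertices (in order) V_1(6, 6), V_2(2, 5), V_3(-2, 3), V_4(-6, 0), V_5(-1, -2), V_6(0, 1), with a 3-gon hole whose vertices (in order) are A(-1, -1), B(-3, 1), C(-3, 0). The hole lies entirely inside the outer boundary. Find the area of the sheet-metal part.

27.5

Outer boundary:
Cross-terms: 18, 16, 18, 12, -1, -6  ⇒  Σ = 57
Area = |Σ|/2 = 28.5.
Hole:
Apply the shoelace formula: 2A = Σ (x_i·y_{i+1} − x_{i+1}·y_i), indices taken mod 3.
Σ = (-4) + (3) + (3) = 2
Area = |Σ|/2 = 1.
Net area = 28.5 − 1 = 27.5.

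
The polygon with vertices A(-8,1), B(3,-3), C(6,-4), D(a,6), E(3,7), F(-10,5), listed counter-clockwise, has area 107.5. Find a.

5

Write out the shoelace sum; only the two edges meeting at D involve a:
2·Area = [(6·6 − a·(-4)) + (a·7 − 3·6)] + 142
       = 11·a + 160 = 215
⇒ a = 5.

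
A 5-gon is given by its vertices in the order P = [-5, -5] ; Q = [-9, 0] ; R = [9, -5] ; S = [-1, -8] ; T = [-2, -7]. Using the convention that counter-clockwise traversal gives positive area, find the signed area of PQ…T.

Apply the shoelace formula: 2A = Σ (x_i·y_{i+1} − x_{i+1}·y_i), indices taken mod 5.
P→Q: (-5)(0) − (-9)(-5) = -45
Q→R: (-9)(-5) − (9)(0) = 45
R→S: (9)(-8) − (-1)(-5) = -77
S→T: (-1)(-7) − (-2)(-8) = -9
T→P: (-2)(-5) − (-5)(-7) = -25
Σ = -111
Signed area = Σ/2 = -55.5 (negative ⇒ clockwise traversal).

-55.5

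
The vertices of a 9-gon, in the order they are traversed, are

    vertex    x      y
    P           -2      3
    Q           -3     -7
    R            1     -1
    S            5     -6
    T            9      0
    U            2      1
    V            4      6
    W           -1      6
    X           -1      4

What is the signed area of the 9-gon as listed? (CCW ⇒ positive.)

70

Σ = (23) + (10) + (-1) + (54) + (9) + (8) + (30) + (2) + (5) = 140
Signed area = Σ/2 = 70 (positive ⇒ counter-clockwise traversal).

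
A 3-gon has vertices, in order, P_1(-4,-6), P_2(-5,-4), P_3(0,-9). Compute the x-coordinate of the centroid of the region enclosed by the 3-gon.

Apply Gauss's area formula. First the cross-terms c_i = x_i·y_{i+1} − x_{i+1}·y_i:
  -14, 45, -36  ⇒  2A = -5, A = -2.5.
Then Σ (x_i + x_{i+1})·c_i = 45, so x̄ = 45 / (6·(-2.5)) = -3.

-3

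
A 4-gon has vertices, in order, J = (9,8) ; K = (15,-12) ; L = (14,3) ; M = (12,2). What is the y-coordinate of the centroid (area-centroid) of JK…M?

-53/33

Apply the shoelace (surveyor's) formula. First the cross-terms c_i = x_i·y_{i+1} − x_{i+1}·y_i:
  -228, 213, -8, 78  ⇒  2A = 55, A = 27.5.
Then Σ (y_i + y_{i+1})·c_i = -265, so ȳ = -265 / (6·27.5) = -53/33.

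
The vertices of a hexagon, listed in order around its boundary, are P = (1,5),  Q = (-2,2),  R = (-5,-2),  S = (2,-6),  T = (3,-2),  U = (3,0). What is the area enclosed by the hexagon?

47.5

Apply the shoelace (surveyor's) formula: 2A = Σ (x_i·y_{i+1} − x_{i+1}·y_i), indices taken mod 6.
Σ = (12) + (14) + (34) + (14) + (6) + (15) = 95
Area = |Σ|/2 = 47.5.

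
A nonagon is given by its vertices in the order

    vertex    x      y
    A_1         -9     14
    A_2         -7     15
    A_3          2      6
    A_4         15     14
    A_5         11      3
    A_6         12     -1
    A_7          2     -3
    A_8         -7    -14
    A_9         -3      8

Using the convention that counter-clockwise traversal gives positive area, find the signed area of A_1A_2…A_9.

A_1→A_2: (-9)(15) − (-7)(14) = -37
A_2→A_3: (-7)(6) − (2)(15) = -72
A_3→A_4: (2)(14) − (15)(6) = -62
A_4→A_5: (15)(3) − (11)(14) = -109
A_5→A_6: (11)(-1) − (12)(3) = -47
A_6→A_7: (12)(-3) − (2)(-1) = -34
A_7→A_8: (2)(-14) − (-7)(-3) = -49
A_8→A_9: (-7)(8) − (-3)(-14) = -98
A_9→A_1: (-3)(14) − (-9)(8) = 30
Σ = -478
Signed area = Σ/2 = -239 (negative ⇒ clockwise traversal).

-239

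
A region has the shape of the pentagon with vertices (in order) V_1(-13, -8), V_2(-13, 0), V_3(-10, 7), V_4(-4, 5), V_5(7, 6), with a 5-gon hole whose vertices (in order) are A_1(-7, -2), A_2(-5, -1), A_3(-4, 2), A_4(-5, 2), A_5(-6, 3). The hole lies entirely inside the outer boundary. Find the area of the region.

119.5

Outer boundary:
Apply Gauss's area formula: 2A = Σ (x_i·y_{i+1} − x_{i+1}·y_i), indices taken mod 5.
Cross-terms: -104, -91, -22, -59, 22  ⇒  Σ = -254
Area = |Σ|/2 = 127.
Hole:
Σ = (-3) + (-14) + (2) + (-3) + (33) = 15
Area = |Σ|/2 = 7.5.
Net area = 127 − 7.5 = 119.5.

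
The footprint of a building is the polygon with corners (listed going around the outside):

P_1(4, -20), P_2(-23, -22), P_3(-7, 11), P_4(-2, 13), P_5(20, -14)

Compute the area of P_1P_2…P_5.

800

Σ = (-548) + (-407) + (-69) + (-232) + (-344) = -1600
Area = |Σ|/2 = 800.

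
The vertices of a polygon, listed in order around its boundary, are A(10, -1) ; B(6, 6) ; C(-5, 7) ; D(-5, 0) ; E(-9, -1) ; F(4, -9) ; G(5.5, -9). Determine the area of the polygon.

Apply the shoelace (surveyor's) formula: 2A = Σ (x_i·y_{i+1} − x_{i+1}·y_i), indices taken mod 7.
Σ = (66) + (72) + (35) + (5) + (85) + (13.5) + (84.5) = 361
Area = |Σ|/2 = 180.5.

180.5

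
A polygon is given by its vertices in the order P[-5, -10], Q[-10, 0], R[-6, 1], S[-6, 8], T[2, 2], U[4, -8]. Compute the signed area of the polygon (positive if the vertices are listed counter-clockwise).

Apply the surveyor's formula: 2A = Σ (x_i·y_{i+1} − x_{i+1}·y_i), indices taken mod 6.
Cross-terms: -100, -10, -42, -28, -24, -80  ⇒  Σ = -284
Signed area = Σ/2 = -142 (negative ⇒ clockwise traversal).

-142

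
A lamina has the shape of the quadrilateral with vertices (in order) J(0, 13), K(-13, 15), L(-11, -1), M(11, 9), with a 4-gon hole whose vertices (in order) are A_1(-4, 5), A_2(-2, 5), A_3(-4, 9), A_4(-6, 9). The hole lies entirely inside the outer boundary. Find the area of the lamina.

Outer boundary:
Apply the shoelace formula: 2A = Σ (x_i·y_{i+1} − x_{i+1}·y_i), indices taken mod 4.
J→K: (0)(15) − (-13)(13) = 169
K→L: (-13)(-1) − (-11)(15) = 178
L→M: (-11)(9) − (11)(-1) = -88
M→J: (11)(13) − (0)(9) = 143
Σ = 402
Area = |Σ|/2 = 201.
Hole:
A_1→A_2: (-4)(5) − (-2)(5) = -10
A_2→A_3: (-2)(9) − (-4)(5) = 2
A_3→A_4: (-4)(9) − (-6)(9) = 18
A_4→A_1: (-6)(5) − (-4)(9) = 6
Σ = 16
Area = |Σ|/2 = 8.
Net area = 201 − 8 = 193.

193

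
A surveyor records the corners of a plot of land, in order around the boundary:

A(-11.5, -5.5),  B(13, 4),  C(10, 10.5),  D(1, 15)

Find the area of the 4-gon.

214.25

Apply the shoelace (surveyor's) formula: 2A = Σ (x_i·y_{i+1} − x_{i+1}·y_i), indices taken mod 4.
Σ = (25.5) + (96.5) + (139.5) + (167) = 428.5
Area = |Σ|/2 = 214.25.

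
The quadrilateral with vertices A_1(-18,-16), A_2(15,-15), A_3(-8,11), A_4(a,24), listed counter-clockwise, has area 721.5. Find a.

The doubled signed area Σ (x_i y_{i+1} − x_{i+1} y_i) is linear in a.
With a=0 it equals 795; the coefficient of a is -27 (from the two edges through A_4).
So -27·a + 795 = 2·721.5 = 1443 ⇒ a = -24.

-24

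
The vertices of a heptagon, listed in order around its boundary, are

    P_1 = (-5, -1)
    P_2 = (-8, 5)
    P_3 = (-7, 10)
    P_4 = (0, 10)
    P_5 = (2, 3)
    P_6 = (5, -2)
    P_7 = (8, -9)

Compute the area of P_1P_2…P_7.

Apply the shoelace formula: 2A = Σ (x_i·y_{i+1} − x_{i+1}·y_i), indices taken mod 7.
Σ = (-33) + (-45) + (-70) + (-20) + (-19) + (-29) + (-53) = -269
Area = |Σ|/2 = 134.5.

134.5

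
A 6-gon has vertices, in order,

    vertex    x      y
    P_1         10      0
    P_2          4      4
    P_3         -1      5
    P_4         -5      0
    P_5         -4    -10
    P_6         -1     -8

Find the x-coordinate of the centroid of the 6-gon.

Apply the surveyor's formula. First the cross-terms c_i = x_i·y_{i+1} − x_{i+1}·y_i:
  40, 24, 25, 50, 22, 80  ⇒  2A = 241, A = 120.5.
Then Σ (x_i + x_{i+1})·c_i = 642, so x̄ = 642 / (6·120.5) = 214/241.

214/241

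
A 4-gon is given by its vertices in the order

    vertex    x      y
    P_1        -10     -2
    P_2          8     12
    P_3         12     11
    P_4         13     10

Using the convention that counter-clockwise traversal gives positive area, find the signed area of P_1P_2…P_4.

-54.5

Cross-terms: -104, -56, -23, 74  ⇒  Σ = -109
Signed area = Σ/2 = -54.5 (negative ⇒ clockwise traversal).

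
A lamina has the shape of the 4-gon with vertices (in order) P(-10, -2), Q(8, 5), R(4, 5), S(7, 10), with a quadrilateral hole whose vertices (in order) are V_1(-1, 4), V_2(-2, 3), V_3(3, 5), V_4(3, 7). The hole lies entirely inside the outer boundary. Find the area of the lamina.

Outer boundary:
P→Q: (-10)(5) − (8)(-2) = -34
Q→R: (8)(5) − (4)(5) = 20
R→S: (4)(10) − (7)(5) = 5
S→P: (7)(-2) − (-10)(10) = 86
Σ = 77
Area = |Σ|/2 = 38.5.
Hole:
Apply the shoelace (surveyor's) formula: 2A = Σ (x_i·y_{i+1} − x_{i+1}·y_i), indices taken mod 4.
Σ = (5) + (-19) + (6) + (19) = 11
Area = |Σ|/2 = 5.5.
Net area = 38.5 − 5.5 = 33.

33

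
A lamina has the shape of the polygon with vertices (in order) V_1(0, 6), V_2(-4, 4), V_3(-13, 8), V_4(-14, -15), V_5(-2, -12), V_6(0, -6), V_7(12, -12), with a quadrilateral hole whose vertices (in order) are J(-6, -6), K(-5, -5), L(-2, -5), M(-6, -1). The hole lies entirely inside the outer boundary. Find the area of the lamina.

Outer boundary:
Apply the surveyor's formula: 2A = Σ (x_i·y_{i+1} − x_{i+1}·y_i), indices taken mod 7.
Σ = (24) + (20) + (307) + (138) + (12) + (72) + (72) = 645
Area = |Σ|/2 = 322.5.
Hole:
Apply the surveyor's formula: 2A = Σ (x_i·y_{i+1} − x_{i+1}·y_i), indices taken mod 4.
J→K: (-6)(-5) − (-5)(-6) = 0
K→L: (-5)(-5) − (-2)(-5) = 15
L→M: (-2)(-1) − (-6)(-5) = -28
M→J: (-6)(-6) − (-6)(-1) = 30
Σ = 17
Area = |Σ|/2 = 8.5.
Net area = 322.5 − 8.5 = 314.

314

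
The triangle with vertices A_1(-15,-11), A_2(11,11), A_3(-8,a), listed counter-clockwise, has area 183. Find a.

Write out the shoelace sum; only the two edges meeting at A_3 involve a:
2·Area = [(11·a − (-8)·11) + ((-8)·(-11) − (-15)·a)] + -44
       = 26·a + 132 = 366
⇒ a = 9.

9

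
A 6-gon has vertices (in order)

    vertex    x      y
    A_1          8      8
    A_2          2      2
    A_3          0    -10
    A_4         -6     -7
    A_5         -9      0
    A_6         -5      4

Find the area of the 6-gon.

Cross-terms: 0, -20, -60, -63, -36, -72  ⇒  Σ = -251
Area = |Σ|/2 = 125.5.

125.5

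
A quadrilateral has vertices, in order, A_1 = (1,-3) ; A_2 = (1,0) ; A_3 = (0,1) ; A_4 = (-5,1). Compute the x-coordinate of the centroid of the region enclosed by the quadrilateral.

Apply the shoelace (surveyor's) formula. First the cross-terms c_i = x_i·y_{i+1} − x_{i+1}·y_i:
  3, 1, 5, 14  ⇒  2A = 23, A = 11.5.
Then Σ (x_i + x_{i+1})·c_i = -74, so x̄ = -74 / (6·11.5) = -74/69.

-74/69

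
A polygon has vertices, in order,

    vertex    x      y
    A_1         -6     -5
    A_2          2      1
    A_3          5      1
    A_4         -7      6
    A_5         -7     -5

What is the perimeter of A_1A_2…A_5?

38

|A_1A_2| = √((8)² + (6)²) = √100 = 10
|A_2A_3| = √((3)² + (0)²) = √9 = 3
|A_3A_4| = √((-12)² + (5)²) = √169 = 13
|A_4A_5| = √((0)² + (-11)²) = √121 = 11
|A_5A_1| = √((1)² + (0)²) = √1 = 1
Perimeter = 10 + 3 + 13 + 11 + 1 = 38.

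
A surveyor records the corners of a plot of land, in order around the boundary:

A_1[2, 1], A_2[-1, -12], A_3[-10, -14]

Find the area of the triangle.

55.5

Apply the shoelace formula: 2A = Σ (x_i·y_{i+1} − x_{i+1}·y_i), indices taken mod 3.
Cross-terms: -23, -106, 18  ⇒  Σ = -111
Area = |Σ|/2 = 55.5.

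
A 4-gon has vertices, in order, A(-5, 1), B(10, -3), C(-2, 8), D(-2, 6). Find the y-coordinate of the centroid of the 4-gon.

68/37

Apply the shoelace formula. First the cross-terms c_i = x_i·y_{i+1} − x_{i+1}·y_i:
  5, 74, 4, 28  ⇒  2A = 111, A = 55.5.
Then Σ (y_i + y_{i+1})·c_i = 612, so ȳ = 612 / (6·55.5) = 68/37.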